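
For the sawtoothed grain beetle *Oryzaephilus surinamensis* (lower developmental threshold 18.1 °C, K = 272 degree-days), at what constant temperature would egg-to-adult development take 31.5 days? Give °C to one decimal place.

Required daily accumulation = 272 / 31.5 = 8.635 DD/day.
T = T_base + 8.635 = 18.1 + 8.635 = 26.735 ≈ 26.7 °C.

26.7 °C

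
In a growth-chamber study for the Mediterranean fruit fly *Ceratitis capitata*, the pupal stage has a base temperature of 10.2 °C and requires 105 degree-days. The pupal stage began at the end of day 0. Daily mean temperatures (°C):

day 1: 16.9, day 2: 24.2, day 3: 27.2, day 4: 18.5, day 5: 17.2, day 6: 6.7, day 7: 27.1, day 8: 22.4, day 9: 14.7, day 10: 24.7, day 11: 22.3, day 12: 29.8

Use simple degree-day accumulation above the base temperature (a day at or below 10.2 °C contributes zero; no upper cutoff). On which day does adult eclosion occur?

day 11

Daily DD above 10.2 °C: 6.7, 14.0, 17.0, 8.3, 7.0, 0.0, 16.9, 12.2, 4.5, 14.5, 12.1, 19.6.
Cumulative: 6.7, 20.7, 37.7, 46.0, 53.0, 53.0, 69.9, 82.1, 86.6, 101.1, 113.2, 132.8.
The total first reaches 105 DD on day 11.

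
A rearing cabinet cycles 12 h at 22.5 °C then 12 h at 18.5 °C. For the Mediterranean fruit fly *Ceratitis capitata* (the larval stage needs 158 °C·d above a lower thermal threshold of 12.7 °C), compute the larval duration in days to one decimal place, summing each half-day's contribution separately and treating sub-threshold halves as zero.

20.3 days

Day half: max(0, 22.5 − 12.7) × 0.5 = 9.8 × 0.5 = 4.90 DD.
Night half: max(0, 18.5 − 12.7) × 0.5 = 5.8 × 0.5 = 2.90 DD.
Per 24 h: 7.80 DD/day.
Duration = 158 / 7.80 = 20.256 ≈ 20.3 days.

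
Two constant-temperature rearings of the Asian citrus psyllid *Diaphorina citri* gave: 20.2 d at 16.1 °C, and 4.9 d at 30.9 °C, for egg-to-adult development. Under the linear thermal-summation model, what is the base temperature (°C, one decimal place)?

11.4 °C

Equal thermal constants: D₁(T₁ − T_b) = D₂(T₂ − T_b).
20.2·(16.1 − T_b) = 4.9·(30.9 − T_b)
T_b = (20.2·16.1 − 4.9·30.9) / (20.2 − 4.9) = 173.81 / 15.3 = 11.360 °C ≈ 11.4 °C.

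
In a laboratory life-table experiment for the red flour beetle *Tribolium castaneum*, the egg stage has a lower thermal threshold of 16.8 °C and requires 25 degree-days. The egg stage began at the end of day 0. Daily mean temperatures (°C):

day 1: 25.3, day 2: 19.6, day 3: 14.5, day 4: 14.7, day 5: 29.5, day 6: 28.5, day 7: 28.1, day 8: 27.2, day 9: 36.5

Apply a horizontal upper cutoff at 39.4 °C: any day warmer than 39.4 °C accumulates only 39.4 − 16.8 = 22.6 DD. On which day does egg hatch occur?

day 6

Daily DD above 16.8 °C (capped at 22.6): 8.5, 2.8, 0.0, 0.0, 12.7, 11.7, 11.3, 10.4, 19.7.
Cumulative: 8.5, 11.3, 11.3, 11.3, 24.0, 35.7, 47.0, 57.4, 77.1.
The total first reaches 25 DD on day 6.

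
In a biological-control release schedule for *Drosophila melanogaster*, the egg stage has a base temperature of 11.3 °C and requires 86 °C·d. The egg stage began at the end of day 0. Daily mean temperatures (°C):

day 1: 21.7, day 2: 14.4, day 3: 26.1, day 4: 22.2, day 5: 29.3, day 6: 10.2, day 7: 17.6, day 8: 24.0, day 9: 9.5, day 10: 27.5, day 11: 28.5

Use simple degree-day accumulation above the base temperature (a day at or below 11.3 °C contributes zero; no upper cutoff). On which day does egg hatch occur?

Daily DD above 11.3 °C: 10.4, 3.1, 14.8, 10.9, 18.0, 0.0, 6.3, 12.7, 0.0, 16.2, 17.2.
Cumulative: 10.4, 13.5, 28.3, 39.2, 57.2, 57.2, 63.5, 76.2, 76.2, 92.4, 109.6.
The total first reaches 86 DD on day 10.

day 10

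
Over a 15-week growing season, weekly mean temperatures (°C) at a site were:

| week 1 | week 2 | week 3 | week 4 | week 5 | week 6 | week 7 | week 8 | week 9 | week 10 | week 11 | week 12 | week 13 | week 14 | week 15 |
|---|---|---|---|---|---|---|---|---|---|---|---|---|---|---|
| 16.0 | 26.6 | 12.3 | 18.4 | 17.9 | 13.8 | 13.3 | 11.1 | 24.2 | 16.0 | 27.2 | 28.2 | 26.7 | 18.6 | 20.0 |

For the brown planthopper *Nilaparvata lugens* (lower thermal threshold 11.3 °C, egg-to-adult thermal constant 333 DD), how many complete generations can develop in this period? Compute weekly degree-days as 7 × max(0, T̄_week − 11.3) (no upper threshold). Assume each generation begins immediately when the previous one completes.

2 generations

Weekly DD (7 × max(0, T̄ − 11.3)): 32.9, 107.1, 7.0, 49.7, 46.2, 17.5, 14.0, 0.0, 90.3, 32.9, 111.3, 118.3, 107.8, 51.1, 60.9.
Season total = 847.0 DD.
Complete generations = ⌊847.0 / 333⌋ = 2.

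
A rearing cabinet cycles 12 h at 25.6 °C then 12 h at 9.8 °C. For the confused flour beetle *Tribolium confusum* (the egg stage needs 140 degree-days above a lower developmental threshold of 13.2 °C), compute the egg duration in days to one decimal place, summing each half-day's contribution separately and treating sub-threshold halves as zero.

Day half: max(0, 25.6 − 13.2) × 0.5 = 12.4 × 0.5 = 6.20 DD.
Night half: max(0, 9.8 − 13.2) × 0.5 = 0.0 × 0.5 = 0.00 DD.
Per 24 h: 6.20 DD/day.
Duration = 140 / 6.20 = 22.581 ≈ 22.6 days.

22.6 days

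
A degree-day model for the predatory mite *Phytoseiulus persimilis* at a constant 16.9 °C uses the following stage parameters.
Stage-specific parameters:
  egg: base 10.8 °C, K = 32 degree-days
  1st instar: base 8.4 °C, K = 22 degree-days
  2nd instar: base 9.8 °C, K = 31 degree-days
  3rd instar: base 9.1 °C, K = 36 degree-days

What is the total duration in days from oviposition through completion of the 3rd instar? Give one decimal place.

16.8 days

egg: 32 / (16.9 − 10.8) = 32 / 6.1 = 5.246 d.
1st instar: 22 / (16.9 − 8.4) = 22 / 8.5 = 2.588 d.
2nd instar: 31 / (16.9 − 9.8) = 31 / 7.1 = 4.366 d.
3rd instar: 36 / (16.9 − 9.1) = 36 / 7.8 = 4.615 d.
Sum = 16.816 ≈ 16.8 days.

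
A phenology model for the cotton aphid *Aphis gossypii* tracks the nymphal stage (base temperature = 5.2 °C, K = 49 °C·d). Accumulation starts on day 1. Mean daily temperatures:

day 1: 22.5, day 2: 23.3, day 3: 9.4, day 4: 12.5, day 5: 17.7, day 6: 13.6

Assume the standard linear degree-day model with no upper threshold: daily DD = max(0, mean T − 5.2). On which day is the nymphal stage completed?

Daily DD above 5.2 °C: 17.3, 18.1, 4.2, 7.3, 12.5, 8.4.
Cumulative: 17.3, 35.4, 39.6, 46.9, 59.4, 67.8.
The total first reaches 49 DD on day 5.

day 5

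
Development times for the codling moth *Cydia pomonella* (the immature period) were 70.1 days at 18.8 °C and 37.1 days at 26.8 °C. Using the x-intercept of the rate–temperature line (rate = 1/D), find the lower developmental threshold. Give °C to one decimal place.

Under the model K = D·(T − T_b), so D₁·(T₁ − T_b) = D₂·(T₂ − T_b).
70.1·(18.8 − T_b) = 37.1·(26.8 − T_b)
T_b = (70.1·18.8 − 37.1·26.8) / (70.1 − 37.1) = 323.60 / 33.0 = 9.806 °C ≈ 9.8 °C.

9.8 °C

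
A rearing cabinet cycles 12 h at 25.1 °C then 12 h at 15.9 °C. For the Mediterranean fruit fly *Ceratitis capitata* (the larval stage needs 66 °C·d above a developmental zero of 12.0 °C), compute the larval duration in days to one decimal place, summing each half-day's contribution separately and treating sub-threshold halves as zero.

Day half: max(0, 25.1 − 12.0) × 0.5 = 13.1 × 0.5 = 6.55 DD.
Night half: max(0, 15.9 − 12.0) × 0.5 = 3.9 × 0.5 = 1.95 DD.
Per 24 h: 8.50 DD/day.
Duration = 66 / 8.50 = 7.765 ≈ 7.8 days.

7.8 days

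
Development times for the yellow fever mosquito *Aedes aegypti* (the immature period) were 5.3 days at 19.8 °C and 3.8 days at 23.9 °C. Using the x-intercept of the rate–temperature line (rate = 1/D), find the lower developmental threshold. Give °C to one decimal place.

Equal thermal constants: D₁(T₁ − T_b) = D₂(T₂ − T_b).
5.3·(19.8 − T_b) = 3.8·(23.9 − T_b)
T_b = (5.3·19.8 − 3.8·23.9) / (5.3 − 3.8) = 14.12 / 1.5 = 9.413 °C ≈ 9.4 °C.

9.4 °C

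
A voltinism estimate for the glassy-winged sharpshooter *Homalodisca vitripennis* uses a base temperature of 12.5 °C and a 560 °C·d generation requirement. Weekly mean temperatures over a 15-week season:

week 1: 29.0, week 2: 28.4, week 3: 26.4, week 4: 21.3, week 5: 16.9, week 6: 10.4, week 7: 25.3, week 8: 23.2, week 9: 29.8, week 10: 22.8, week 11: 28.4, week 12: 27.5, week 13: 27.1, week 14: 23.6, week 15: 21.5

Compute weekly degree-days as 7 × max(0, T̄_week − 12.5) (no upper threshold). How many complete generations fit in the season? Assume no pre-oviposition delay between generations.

Weekly DD (7 × max(0, T̄ − 12.5)): 115.5, 111.3, 97.3, 61.6, 30.8, 0.0, 89.6, 74.9, 121.1, 72.1, 111.3, 105.0, 102.2, 77.7, 63.0.
Season total = 1233.4 DD.
Complete generations = ⌊1233.4 / 560⌋ = 2.

2 generations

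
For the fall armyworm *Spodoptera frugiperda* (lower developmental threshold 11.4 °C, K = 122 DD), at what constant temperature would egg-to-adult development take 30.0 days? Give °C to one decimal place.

15.5 °C

Required daily accumulation = 122 / 30.0 = 4.067 DD/day.
T = T_base + 4.067 = 11.4 + 4.067 = 15.467 ≈ 15.5 °C.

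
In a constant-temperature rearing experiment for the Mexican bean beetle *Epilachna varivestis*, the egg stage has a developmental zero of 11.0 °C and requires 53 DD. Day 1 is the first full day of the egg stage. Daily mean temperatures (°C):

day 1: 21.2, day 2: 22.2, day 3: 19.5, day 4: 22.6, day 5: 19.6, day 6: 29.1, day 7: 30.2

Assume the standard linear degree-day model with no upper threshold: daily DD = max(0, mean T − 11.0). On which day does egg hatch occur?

Daily DD above 11.0 °C: 10.2, 11.2, 8.5, 11.6, 8.6, 18.1, 19.2.
Cumulative: 10.2, 21.4, 29.9, 41.5, 50.1, 68.2, 87.4.
The total first reaches 53 DD on day 6.

day 6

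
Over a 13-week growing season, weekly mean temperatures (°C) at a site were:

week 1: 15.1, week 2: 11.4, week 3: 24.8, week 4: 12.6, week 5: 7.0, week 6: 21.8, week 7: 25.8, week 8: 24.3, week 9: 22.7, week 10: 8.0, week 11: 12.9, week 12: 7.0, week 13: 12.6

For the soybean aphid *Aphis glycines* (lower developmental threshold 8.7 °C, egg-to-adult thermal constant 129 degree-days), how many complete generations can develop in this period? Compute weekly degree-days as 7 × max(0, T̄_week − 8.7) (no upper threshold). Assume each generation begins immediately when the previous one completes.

Weekly DD (7 × max(0, T̄ − 8.7)): 44.8, 18.9, 112.7, 27.3, 0.0, 91.7, 119.7, 109.2, 98.0, 0.0, 29.4, 0.0, 27.3.
Season total = 679.0 DD.
Complete generations = ⌊679.0 / 129⌋ = 5.

5 generations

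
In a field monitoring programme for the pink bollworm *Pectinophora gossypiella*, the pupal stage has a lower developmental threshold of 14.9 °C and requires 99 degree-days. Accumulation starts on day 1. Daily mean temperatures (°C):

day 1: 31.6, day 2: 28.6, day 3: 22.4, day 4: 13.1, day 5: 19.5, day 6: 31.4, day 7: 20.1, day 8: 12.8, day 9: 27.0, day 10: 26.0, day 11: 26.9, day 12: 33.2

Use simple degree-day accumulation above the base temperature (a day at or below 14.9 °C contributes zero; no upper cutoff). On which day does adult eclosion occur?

Daily DD above 14.9 °C: 16.7, 13.7, 7.5, 0.0, 4.6, 16.5, 5.2, 0.0, 12.1, 11.1, 12.0, 18.3.
Cumulative: 16.7, 30.4, 37.9, 37.9, 42.5, 59.0, 64.2, 64.2, 76.3, 87.4, 99.4, 117.7.
The total first reaches 99 DD on day 11.

day 11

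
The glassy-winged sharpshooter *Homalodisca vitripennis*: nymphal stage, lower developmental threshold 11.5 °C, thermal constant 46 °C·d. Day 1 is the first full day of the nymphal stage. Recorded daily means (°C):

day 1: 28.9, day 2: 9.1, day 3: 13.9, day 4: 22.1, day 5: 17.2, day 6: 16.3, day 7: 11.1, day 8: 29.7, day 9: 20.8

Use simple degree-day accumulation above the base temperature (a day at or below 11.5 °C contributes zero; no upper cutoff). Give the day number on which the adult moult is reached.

day 8

Daily DD above 11.5 °C: 17.4, 0.0, 2.4, 10.6, 5.7, 4.8, 0.0, 18.2, 9.3.
Cumulative: 17.4, 17.4, 19.8, 30.4, 36.1, 40.9, 40.9, 59.1, 68.4.
The total first reaches 46 DD on day 8.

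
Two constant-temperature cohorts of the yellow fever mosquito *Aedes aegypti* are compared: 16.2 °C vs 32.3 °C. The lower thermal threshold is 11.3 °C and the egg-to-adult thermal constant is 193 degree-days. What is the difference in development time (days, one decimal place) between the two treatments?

30.2 days

At 16.2 °C: 193 / (16.2 − 11.3) = 193 / 4.9 = 39.388 d.
At 32.3 °C: 193 / (32.3 − 11.3) = 193 / 21.0 = 9.190 d.
Difference = |39.388 − 9.190| = 30.197 ≈ 30.2 days.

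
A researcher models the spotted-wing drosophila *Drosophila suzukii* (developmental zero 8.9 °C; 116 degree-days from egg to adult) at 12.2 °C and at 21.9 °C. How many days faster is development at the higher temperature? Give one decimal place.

26.2 days

At 12.2 °C: 116 / (12.2 − 8.9) = 116 / 3.3 = 35.152 d.
At 21.9 °C: 116 / (21.9 − 8.9) = 116 / 13.0 = 8.923 d.
Difference = |35.152 − 8.923| = 26.228 ≈ 26.2 days.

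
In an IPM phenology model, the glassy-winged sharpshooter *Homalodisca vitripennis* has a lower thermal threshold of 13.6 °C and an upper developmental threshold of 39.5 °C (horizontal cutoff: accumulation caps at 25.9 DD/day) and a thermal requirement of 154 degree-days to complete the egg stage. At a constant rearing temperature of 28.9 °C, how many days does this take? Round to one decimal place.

10.1 days

Daily accumulation = 28.9 − 13.6 = 15.3 DD/day.
Duration = 154 / 15.3 = 10.065 ≈ 10.1 days.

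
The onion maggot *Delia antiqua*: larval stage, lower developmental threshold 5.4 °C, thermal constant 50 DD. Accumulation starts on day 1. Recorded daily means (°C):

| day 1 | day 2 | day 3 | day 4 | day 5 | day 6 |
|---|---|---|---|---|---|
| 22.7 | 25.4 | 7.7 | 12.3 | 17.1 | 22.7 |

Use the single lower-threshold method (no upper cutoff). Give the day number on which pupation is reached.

day 5

Daily DD above 5.4 °C: 17.3, 20.0, 2.3, 6.9, 11.7, 17.3.
Cumulative: 17.3, 37.3, 39.6, 46.5, 58.2, 75.5.
The total first reaches 50 DD on day 5.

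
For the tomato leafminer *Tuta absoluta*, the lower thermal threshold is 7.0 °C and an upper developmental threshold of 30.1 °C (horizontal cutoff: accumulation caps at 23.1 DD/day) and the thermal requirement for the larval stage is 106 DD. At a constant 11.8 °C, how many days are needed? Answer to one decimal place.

Daily accumulation = 11.8 − 7.0 = 4.8 DD/day.
Duration = 106 / 4.8 = 22.083 ≈ 22.1 days.

22.1 days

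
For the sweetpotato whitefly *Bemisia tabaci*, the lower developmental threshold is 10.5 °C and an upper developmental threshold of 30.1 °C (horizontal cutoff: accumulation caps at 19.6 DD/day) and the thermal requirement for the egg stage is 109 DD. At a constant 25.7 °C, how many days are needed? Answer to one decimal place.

7.2 days

Daily accumulation = 25.7 − 10.5 = 15.2 DD/day.
Duration = 109 / 15.2 = 7.171 ≈ 7.2 days.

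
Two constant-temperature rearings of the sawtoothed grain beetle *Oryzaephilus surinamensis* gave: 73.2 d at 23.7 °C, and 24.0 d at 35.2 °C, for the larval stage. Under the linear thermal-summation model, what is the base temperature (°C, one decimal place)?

18.1 °C

Linear rate model ⇒ the product D·(T − T_b) is constant across temperatures.
73.2·(23.7 − T_b) = 24.0·(35.2 − T_b)
T_b = (73.2·23.7 − 24.0·35.2) / (73.2 − 24.0) = 890.04 / 49.2 = 18.090 °C ≈ 18.1 °C.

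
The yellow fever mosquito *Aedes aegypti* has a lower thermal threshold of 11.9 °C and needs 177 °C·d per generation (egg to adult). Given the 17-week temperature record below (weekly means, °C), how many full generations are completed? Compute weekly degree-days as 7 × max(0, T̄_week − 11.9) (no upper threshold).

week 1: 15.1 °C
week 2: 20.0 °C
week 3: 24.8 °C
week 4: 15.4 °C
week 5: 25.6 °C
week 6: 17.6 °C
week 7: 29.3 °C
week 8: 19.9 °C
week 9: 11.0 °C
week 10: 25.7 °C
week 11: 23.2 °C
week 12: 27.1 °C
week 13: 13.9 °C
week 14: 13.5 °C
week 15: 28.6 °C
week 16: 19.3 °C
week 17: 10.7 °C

5 generations

Weekly DD (7 × max(0, T̄ − 11.9)): 22.4, 56.7, 90.3, 24.5, 95.9, 39.9, 121.8, 56.0, 0.0, 96.6, 79.1, 106.4, 14.0, 11.2, 116.9, 51.8, 0.0.
Season total = 983.5 DD.
Complete generations = ⌊983.5 / 177⌋ = 5.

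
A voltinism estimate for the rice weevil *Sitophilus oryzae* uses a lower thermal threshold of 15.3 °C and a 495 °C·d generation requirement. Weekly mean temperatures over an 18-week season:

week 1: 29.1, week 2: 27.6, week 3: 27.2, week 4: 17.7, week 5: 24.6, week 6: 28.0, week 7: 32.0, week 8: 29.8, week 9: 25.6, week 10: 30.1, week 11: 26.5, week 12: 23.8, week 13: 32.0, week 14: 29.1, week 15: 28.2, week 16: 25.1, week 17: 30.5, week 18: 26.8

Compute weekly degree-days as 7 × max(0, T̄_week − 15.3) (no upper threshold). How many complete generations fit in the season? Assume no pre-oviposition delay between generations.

Weekly DD (7 × max(0, T̄ − 15.3)): 96.6, 86.1, 83.3, 16.8, 65.1, 88.9, 116.9, 101.5, 72.1, 103.6, 78.4, 59.5, 116.9, 96.6, 90.3, 68.6, 106.4, 80.5.
Season total = 1528.1 DD.
Complete generations = ⌊1528.1 / 495⌋ = 3.

3 generations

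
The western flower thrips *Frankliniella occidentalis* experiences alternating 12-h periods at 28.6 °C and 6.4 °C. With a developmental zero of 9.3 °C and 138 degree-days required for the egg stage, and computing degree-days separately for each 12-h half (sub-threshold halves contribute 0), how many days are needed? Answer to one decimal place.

14.3 days

Day half: max(0, 28.6 − 9.3) × 0.5 = 19.3 × 0.5 = 9.65 DD.
Night half: max(0, 6.4 − 9.3) × 0.5 = 0.0 × 0.5 = 0.00 DD.
Per 24 h: 9.65 DD/day.
Duration = 138 / 9.65 = 14.301 ≈ 14.3 days.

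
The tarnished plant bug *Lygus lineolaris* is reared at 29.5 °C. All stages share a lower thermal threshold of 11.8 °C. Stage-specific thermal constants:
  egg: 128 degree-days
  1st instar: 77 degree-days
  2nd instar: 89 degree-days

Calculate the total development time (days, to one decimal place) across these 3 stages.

16.6 days

Daily accumulation at 29.5 °C = 29.5 − 11.8 = 17.7 DD/day.
Total K = 128 + 77 + 89 = 294 DD.
Total duration = 294 / 17.7 = 16.610 ≈ 16.6 days.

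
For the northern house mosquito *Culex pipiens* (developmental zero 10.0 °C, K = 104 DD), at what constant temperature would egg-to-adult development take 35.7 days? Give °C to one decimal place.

Required daily accumulation = 104 / 35.7 = 2.913 DD/day.
T = T_base + 2.913 = 10.0 + 2.913 = 12.913 ≈ 12.9 °C.

12.9 °C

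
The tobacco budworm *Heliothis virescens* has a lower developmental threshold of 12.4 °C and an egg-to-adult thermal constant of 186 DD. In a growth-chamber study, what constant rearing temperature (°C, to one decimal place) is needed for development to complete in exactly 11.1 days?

Required daily accumulation = 186 / 11.1 = 16.757 DD/day.
T = T_base + 16.757 = 12.4 + 16.757 = 29.157 ≈ 29.2 °C.

29.2 °C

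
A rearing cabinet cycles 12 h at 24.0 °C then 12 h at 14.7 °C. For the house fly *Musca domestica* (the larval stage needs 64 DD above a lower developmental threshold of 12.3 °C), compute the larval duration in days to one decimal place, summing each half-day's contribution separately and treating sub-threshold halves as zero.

Day half: max(0, 24.0 − 12.3) × 0.5 = 11.7 × 0.5 = 5.85 DD.
Night half: max(0, 14.7 − 12.3) × 0.5 = 2.4 × 0.5 = 1.20 DD.
Per 24 h: 7.05 DD/day.
Duration = 64 / 7.05 = 9.078 ≈ 9.1 days.

9.1 days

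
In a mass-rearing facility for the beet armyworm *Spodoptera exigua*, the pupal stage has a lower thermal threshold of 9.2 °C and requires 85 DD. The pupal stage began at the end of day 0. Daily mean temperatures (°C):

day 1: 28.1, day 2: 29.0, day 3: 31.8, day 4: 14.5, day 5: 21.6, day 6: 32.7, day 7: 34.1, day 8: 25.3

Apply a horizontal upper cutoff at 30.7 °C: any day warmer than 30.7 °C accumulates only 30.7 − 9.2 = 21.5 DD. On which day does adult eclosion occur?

Daily DD above 9.2 °C (capped at 21.5): 18.9, 19.8, 21.5, 5.3, 12.4, 21.5, 21.5, 16.1.
Cumulative: 18.9, 38.7, 60.2, 65.5, 77.9, 99.4, 120.9, 137.0.
The total first reaches 85 DD on day 6.

day 6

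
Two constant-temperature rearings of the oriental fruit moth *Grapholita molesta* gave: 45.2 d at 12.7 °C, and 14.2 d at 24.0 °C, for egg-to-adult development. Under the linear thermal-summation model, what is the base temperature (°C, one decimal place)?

7.5 °C

Equal thermal constants: D₁(T₁ − T_b) = D₂(T₂ − T_b).
45.2·(12.7 − T_b) = 14.2·(24.0 − T_b)
T_b = (45.2·12.7 − 14.2·24.0) / (45.2 − 14.2) = 233.24 / 31.0 = 7.524 °C ≈ 7.5 °C.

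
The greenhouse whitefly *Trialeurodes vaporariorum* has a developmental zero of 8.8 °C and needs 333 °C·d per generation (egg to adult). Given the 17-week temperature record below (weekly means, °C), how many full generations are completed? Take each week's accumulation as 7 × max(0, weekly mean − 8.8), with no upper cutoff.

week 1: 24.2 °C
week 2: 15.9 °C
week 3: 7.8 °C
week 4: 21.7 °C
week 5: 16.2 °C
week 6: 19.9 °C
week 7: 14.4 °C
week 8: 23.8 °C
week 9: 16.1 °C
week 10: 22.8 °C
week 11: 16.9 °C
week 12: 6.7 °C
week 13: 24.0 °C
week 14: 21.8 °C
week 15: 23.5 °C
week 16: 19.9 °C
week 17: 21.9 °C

3 generations

Weekly DD (7 × max(0, T̄ − 8.8)): 107.8, 49.7, 0.0, 90.3, 51.8, 77.7, 39.2, 105.0, 51.1, 98.0, 56.7, 0.0, 106.4, 91.0, 102.9, 77.7, 91.7.
Season total = 1197.0 DD.
Complete generations = ⌊1197.0 / 333⌋ = 3.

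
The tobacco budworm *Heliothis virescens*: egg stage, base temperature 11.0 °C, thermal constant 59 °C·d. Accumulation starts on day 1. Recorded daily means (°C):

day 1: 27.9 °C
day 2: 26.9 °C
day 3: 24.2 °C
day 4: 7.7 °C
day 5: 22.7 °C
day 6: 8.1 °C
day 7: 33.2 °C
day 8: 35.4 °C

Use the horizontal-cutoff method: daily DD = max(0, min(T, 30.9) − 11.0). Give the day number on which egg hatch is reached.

Daily DD above 11.0 °C (capped at 19.9): 16.9, 15.9, 13.2, 0.0, 11.7, 0.0, 19.9, 19.9.
Cumulative: 16.9, 32.8, 46.0, 46.0, 57.7, 57.7, 77.6, 97.5.
The total first reaches 59 DD on day 7.

day 7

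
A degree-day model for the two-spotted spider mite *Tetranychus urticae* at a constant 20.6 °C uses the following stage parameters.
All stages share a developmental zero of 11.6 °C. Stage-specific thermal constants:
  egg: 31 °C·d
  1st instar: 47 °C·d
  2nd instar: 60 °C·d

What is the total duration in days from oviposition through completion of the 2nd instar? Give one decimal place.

Daily accumulation at 20.6 °C = 20.6 − 11.6 = 9.0 DD/day.
Total K = 31 + 47 + 60 = 138 DD.
Total duration = 138 / 9.0 = 15.333 ≈ 15.3 days.

15.3 days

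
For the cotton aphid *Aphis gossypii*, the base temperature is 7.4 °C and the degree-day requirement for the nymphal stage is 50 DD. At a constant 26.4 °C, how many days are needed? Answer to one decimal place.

2.6 days

Daily accumulation = 26.4 − 7.4 = 19.0 DD/day.
Duration = 50 / 19.0 = 2.632 ≈ 2.6 days.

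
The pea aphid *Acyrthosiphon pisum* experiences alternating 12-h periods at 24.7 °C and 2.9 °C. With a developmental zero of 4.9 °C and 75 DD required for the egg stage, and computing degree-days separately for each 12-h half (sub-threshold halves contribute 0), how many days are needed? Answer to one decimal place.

7.6 days

Day half: max(0, 24.7 − 4.9) × 0.5 = 19.8 × 0.5 = 9.90 DD.
Night half: max(0, 2.9 − 4.9) × 0.5 = 0.0 × 0.5 = 0.00 DD.
Per 24 h: 9.90 DD/day.
Duration = 75 / 9.90 = 7.576 ≈ 7.6 days.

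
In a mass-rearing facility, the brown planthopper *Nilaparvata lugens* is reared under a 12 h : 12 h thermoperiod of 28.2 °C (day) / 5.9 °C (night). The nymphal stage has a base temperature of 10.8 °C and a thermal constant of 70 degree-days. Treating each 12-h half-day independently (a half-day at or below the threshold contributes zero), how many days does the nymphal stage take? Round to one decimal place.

8.0 days

Day half: max(0, 28.2 − 10.8) × 0.5 = 17.4 × 0.5 = 8.70 DD.
Night half: max(0, 5.9 − 10.8) × 0.5 = 0.0 × 0.5 = 0.00 DD.
Per 24 h: 8.70 DD/day.
Duration = 70 / 8.70 = 8.046 ≈ 8.0 days.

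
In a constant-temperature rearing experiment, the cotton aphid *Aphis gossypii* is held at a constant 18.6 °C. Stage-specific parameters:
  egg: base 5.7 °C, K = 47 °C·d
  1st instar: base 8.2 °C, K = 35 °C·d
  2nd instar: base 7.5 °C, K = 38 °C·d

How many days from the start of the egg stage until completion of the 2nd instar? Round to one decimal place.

egg: 47 / (18.6 − 5.7) = 47 / 12.9 = 3.643 d.
1st instar: 35 / (18.6 − 8.2) = 35 / 10.4 = 3.365 d.
2nd instar: 38 / (18.6 − 7.5) = 38 / 11.1 = 3.423 d.
Sum = 10.432 ≈ 10.4 days.

10.4 days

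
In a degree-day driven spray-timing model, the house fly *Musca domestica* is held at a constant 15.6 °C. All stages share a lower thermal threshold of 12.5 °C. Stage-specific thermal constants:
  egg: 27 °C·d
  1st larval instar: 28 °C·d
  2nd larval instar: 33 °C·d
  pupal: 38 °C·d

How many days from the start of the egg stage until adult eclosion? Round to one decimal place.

40.6 days

Daily accumulation at 15.6 °C = 15.6 − 12.5 = 3.1 DD/day.
Total K = 27 + 28 + 33 + 38 = 126 DD.
Total duration = 126 / 3.1 = 40.645 ≈ 40.6 days.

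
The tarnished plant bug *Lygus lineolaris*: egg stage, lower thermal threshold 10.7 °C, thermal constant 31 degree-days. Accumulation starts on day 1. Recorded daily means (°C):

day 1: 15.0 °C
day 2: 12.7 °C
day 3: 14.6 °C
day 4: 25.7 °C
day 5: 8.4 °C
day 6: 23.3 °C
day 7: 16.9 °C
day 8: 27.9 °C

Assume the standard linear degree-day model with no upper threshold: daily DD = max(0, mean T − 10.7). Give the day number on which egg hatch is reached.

day 6

Daily DD above 10.7 °C: 4.3, 2.0, 3.9, 15.0, 0.0, 12.6, 6.2, 17.2.
Cumulative: 4.3, 6.3, 10.2, 25.2, 25.2, 37.8, 44.0, 61.2.
The total first reaches 31 DD on day 6.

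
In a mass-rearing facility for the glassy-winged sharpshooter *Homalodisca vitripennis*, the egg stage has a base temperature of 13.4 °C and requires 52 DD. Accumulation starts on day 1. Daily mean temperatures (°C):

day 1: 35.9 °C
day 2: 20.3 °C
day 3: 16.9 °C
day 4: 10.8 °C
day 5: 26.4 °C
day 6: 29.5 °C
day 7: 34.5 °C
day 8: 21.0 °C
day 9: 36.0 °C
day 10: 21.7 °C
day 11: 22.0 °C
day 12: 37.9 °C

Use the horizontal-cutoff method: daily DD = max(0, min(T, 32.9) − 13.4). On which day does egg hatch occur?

Daily DD above 13.4 °C (capped at 19.5): 19.5, 6.9, 3.5, 0.0, 13.0, 16.1, 19.5, 7.6, 19.5, 8.3, 8.6, 19.5.
Cumulative: 19.5, 26.4, 29.9, 29.9, 42.9, 59.0, 78.5, 86.1, 105.6, 113.9, 122.5, 142.0.
The total first reaches 52 DD on day 6.

day 6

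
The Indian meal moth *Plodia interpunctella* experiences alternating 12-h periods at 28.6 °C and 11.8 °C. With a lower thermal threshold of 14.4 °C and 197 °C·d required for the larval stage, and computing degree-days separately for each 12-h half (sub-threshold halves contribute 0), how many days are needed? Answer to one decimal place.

27.7 days

Day half: max(0, 28.6 − 14.4) × 0.5 = 14.2 × 0.5 = 7.10 DD.
Night half: max(0, 11.8 − 14.4) × 0.5 = 0.0 × 0.5 = 0.00 DD.
Per 24 h: 7.10 DD/day.
Duration = 197 / 7.10 = 27.746 ≈ 27.7 days.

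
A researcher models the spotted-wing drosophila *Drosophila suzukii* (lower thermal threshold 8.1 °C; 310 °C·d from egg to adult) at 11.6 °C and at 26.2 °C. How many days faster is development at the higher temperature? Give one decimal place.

71.4 days

At 11.6 °C: 310 / (11.6 − 8.1) = 310 / 3.5 = 88.571 d.
At 26.2 °C: 310 / (26.2 − 8.1) = 310 / 18.1 = 17.127 d.
Difference = |88.571 − 17.127| = 71.444 ≈ 71.4 days.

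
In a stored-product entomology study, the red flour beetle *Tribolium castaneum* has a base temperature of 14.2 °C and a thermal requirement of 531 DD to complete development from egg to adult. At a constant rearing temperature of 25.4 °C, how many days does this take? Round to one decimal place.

47.4 days

Daily accumulation = 25.4 − 14.2 = 11.2 DD/day.
Duration = 531 / 11.2 = 47.411 ≈ 47.4 days.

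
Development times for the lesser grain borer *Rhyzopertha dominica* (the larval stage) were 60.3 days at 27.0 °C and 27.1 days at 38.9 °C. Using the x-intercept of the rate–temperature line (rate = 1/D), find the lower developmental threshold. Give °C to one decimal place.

17.3 °C

Under the model K = D·(T − T_b), so D₁·(T₁ − T_b) = D₂·(T₂ − T_b).
60.3·(27.0 − T_b) = 27.1·(38.9 − T_b)
T_b = (60.3·27.0 − 27.1·38.9) / (60.3 − 27.1) = 573.91 / 33.2 = 17.286 °C ≈ 17.3 °C.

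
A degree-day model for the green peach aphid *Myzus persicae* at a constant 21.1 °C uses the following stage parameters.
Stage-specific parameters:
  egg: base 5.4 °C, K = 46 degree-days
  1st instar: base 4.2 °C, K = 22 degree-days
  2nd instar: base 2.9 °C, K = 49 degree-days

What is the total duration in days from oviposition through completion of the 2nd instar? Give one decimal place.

6.9 days

egg: 46 / (21.1 − 5.4) = 46 / 15.7 = 2.930 d.
1st instar: 22 / (21.1 − 4.2) = 22 / 16.9 = 1.302 d.
2nd instar: 49 / (21.1 − 2.9) = 49 / 18.2 = 2.692 d.
Sum = 6.924 ≈ 6.9 days.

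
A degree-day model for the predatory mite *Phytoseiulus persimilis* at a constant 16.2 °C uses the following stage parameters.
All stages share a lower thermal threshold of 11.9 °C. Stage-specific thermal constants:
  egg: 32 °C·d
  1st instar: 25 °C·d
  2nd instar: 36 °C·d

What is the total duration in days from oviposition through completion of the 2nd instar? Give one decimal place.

Daily accumulation at 16.2 °C = 16.2 − 11.9 = 4.3 DD/day.
Total K = 32 + 25 + 36 = 93 DD.
Total duration = 93 / 4.3 = 21.628 ≈ 21.6 days.

21.6 days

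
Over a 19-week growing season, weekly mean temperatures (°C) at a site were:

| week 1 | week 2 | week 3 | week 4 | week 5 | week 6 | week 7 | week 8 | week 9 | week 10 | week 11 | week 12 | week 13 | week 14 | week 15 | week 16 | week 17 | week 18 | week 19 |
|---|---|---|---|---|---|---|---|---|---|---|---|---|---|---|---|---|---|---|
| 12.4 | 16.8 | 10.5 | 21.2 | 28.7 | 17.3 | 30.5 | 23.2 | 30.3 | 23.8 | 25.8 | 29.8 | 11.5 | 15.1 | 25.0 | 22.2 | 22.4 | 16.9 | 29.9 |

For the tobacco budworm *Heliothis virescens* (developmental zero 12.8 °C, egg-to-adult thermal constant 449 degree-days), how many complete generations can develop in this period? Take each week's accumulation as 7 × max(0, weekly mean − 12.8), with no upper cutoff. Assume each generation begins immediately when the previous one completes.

Weekly DD (7 × max(0, T̄ − 12.8)): 0.0, 28.0, 0.0, 58.8, 111.3, 31.5, 123.9, 72.8, 122.5, 77.0, 91.0, 119.0, 0.0, 16.1, 85.4, 65.8, 67.2, 28.7, 119.7.
Season total = 1218.7 DD.
Complete generations = ⌊1218.7 / 449⌋ = 2.

2 generations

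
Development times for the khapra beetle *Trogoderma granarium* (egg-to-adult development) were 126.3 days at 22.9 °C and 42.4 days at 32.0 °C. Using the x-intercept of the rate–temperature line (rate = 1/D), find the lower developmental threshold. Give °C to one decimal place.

Under the model K = D·(T − T_b), so D₁·(T₁ − T_b) = D₂·(T₂ − T_b).
126.3·(22.9 − T_b) = 42.4·(32.0 − T_b)
T_b = (126.3·22.9 − 42.4·32.0) / (126.3 − 42.4) = 1535.47 / 83.9 = 18.301 °C ≈ 18.3 °C.

18.3 °C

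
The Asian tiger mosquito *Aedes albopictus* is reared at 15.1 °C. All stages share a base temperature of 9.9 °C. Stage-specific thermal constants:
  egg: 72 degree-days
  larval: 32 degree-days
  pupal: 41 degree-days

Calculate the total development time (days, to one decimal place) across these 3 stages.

27.9 days

Daily accumulation at 15.1 °C = 15.1 − 9.9 = 5.2 DD/day.
Total K = 72 + 32 + 41 = 145 DD.
Total duration = 145 / 5.2 = 27.885 ≈ 27.9 days.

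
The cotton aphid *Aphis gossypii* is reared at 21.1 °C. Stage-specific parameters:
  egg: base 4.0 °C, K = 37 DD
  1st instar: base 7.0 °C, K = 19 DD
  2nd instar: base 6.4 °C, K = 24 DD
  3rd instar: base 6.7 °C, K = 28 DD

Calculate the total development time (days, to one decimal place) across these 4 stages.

7.1 days

egg: 37 / (21.1 − 4.0) = 37 / 17.1 = 2.164 d.
1st instar: 19 / (21.1 − 7.0) = 19 / 14.1 = 1.348 d.
2nd instar: 24 / (21.1 − 6.4) = 24 / 14.7 = 1.633 d.
3rd instar: 28 / (21.1 − 6.7) = 28 / 14.4 = 1.944 d.
Sum = 7.088 ≈ 7.1 days.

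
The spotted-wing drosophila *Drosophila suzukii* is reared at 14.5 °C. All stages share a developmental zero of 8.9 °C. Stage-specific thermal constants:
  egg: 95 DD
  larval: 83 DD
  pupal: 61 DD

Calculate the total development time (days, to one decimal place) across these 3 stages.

Daily accumulation at 14.5 °C = 14.5 − 8.9 = 5.6 DD/day.
Total K = 95 + 83 + 61 = 239 DD.
Total duration = 239 / 5.6 = 42.679 ≈ 42.7 days.

42.7 days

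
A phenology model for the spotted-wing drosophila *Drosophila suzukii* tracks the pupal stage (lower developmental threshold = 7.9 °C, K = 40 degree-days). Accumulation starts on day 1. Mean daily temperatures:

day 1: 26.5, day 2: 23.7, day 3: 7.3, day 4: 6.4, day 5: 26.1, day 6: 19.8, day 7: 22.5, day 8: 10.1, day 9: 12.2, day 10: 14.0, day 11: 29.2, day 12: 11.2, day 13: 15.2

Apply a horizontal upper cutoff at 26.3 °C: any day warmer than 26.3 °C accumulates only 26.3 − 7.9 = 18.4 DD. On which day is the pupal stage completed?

day 5

Daily DD above 7.9 °C (capped at 18.4): 18.4, 15.8, 0.0, 0.0, 18.2, 11.9, 14.6, 2.2, 4.3, 6.1, 18.4, 3.3, 7.3.
Cumulative: 18.4, 34.2, 34.2, 34.2, 52.4, 64.3, 78.9, 81.1, 85.4, 91.5, 109.9, 113.2, 120.5.
The total first reaches 40 DD on day 5.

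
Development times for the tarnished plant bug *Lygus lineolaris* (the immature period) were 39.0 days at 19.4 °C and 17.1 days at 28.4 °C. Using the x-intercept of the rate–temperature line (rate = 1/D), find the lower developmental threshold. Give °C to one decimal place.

12.4 °C

Under the model K = D·(T − T_b), so D₁·(T₁ − T_b) = D₂·(T₂ − T_b).
39.0·(19.4 − T_b) = 17.1·(28.4 − T_b)
T_b = (39.0·19.4 − 17.1·28.4) / (39.0 − 17.1) = 270.96 / 21.9 = 12.373 °C ≈ 12.4 °C.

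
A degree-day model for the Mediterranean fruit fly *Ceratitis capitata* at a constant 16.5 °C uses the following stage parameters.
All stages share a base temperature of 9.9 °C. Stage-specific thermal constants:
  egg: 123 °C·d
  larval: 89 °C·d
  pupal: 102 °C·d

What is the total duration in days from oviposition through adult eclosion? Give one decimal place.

Daily accumulation at 16.5 °C = 16.5 − 9.9 = 6.6 DD/day.
Total K = 123 + 89 + 102 = 314 DD.
Total duration = 314 / 6.6 = 47.576 ≈ 47.6 days.

47.6 days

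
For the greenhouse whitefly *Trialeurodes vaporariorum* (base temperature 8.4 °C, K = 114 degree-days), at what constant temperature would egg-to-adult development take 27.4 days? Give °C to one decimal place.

Required daily accumulation = 114 / 27.4 = 4.161 DD/day.
T = T_base + 4.161 = 8.4 + 4.161 = 12.561 ≈ 12.6 °C.

12.6 °C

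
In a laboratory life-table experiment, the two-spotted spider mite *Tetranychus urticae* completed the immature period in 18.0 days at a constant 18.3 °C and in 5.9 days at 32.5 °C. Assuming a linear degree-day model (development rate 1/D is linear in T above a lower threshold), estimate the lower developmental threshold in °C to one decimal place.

Equal thermal constants: D₁(T₁ − T_b) = D₂(T₂ − T_b).
18.0·(18.3 − T_b) = 5.9·(32.5 − T_b)
T_b = (18.0·18.3 − 5.9·32.5) / (18.0 − 5.9) = 137.65 / 12.1 = 11.376 °C ≈ 11.4 °C.

11.4 °C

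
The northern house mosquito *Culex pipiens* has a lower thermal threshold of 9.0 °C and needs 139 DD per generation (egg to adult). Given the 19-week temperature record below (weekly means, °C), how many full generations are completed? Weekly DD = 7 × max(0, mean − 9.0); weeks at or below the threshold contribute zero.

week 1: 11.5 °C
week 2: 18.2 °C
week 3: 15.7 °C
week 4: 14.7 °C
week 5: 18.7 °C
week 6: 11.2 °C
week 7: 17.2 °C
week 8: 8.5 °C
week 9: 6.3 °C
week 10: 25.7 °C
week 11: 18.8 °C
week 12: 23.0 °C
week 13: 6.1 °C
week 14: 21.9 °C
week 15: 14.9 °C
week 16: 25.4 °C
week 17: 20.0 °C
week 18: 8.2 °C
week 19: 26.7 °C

Weekly DD (7 × max(0, T̄ − 9.0)): 17.5, 64.4, 46.9, 39.9, 67.9, 15.4, 57.4, 0.0, 0.0, 116.9, 68.6, 98.0, 0.0, 90.3, 41.3, 114.8, 77.0, 0.0, 123.9.
Season total = 1040.2 DD.
Complete generations = ⌊1040.2 / 139⌋ = 7.

7 generations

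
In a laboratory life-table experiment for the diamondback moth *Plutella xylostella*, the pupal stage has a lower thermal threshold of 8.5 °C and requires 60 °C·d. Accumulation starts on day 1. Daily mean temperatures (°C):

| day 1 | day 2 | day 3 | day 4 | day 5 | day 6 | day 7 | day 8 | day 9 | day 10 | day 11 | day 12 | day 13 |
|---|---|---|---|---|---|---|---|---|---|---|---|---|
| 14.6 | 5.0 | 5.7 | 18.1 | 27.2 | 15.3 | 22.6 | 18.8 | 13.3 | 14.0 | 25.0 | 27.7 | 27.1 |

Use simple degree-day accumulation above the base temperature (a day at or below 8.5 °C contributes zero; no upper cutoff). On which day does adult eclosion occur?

Daily DD above 8.5 °C: 6.1, 0.0, 0.0, 9.6, 18.7, 6.8, 14.1, 10.3, 4.8, 5.5, 16.5, 19.2, 18.6.
Cumulative: 6.1, 6.1, 6.1, 15.7, 34.4, 41.2, 55.3, 65.6, 70.4, 75.9, 92.4, 111.6, 130.2.
The total first reaches 60 DD on day 8.

day 8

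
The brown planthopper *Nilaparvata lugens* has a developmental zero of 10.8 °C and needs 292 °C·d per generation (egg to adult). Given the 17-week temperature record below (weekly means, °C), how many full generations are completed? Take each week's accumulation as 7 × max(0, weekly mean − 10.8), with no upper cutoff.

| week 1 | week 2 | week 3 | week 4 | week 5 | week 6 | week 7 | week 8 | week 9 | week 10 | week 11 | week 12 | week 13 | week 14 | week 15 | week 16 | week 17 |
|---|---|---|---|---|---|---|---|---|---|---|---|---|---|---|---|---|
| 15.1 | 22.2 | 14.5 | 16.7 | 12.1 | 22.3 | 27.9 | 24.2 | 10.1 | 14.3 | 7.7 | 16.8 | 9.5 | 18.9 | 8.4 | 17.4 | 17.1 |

2 generations

Weekly DD (7 × max(0, T̄ − 10.8)): 30.1, 79.8, 25.9, 41.3, 9.1, 80.5, 119.7, 93.8, 0.0, 24.5, 0.0, 42.0, 0.0, 56.7, 0.0, 46.2, 44.1.
Season total = 693.7 DD.
Complete generations = ⌊693.7 / 292⌋ = 2.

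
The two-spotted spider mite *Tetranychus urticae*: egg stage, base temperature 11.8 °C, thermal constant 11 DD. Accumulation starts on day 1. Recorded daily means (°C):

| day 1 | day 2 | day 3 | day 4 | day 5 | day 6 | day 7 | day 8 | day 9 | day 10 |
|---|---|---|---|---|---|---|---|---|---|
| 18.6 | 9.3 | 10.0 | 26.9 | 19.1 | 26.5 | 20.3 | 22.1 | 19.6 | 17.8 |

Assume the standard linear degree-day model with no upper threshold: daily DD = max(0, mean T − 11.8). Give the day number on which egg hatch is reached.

day 4

Daily DD above 11.8 °C: 6.8, 0.0, 0.0, 15.1, 7.3, 14.7, 8.5, 10.3, 7.8, 6.0.
Cumulative: 6.8, 6.8, 6.8, 21.9, 29.2, 43.9, 52.4, 62.7, 70.5, 76.5.
The total first reaches 11 DD on day 4.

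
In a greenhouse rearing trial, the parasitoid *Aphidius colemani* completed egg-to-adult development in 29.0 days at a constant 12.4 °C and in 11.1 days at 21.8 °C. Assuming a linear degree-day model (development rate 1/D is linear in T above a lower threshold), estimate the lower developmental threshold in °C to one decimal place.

Linear rate model ⇒ the product D·(T − T_b) is constant across temperatures.
29.0·(12.4 − T_b) = 11.1·(21.8 − T_b)
T_b = (29.0·12.4 − 11.1·21.8) / (29.0 − 11.1) = 117.62 / 17.9 = 6.571 °C ≈ 6.6 °C.

6.6 °C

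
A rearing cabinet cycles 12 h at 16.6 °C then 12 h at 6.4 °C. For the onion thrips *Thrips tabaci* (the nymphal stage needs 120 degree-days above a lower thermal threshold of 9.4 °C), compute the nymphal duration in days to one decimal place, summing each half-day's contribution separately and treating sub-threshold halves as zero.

33.3 days

Day half: max(0, 16.6 − 9.4) × 0.5 = 7.2 × 0.5 = 3.60 DD.
Night half: max(0, 6.4 − 9.4) × 0.5 = 0.0 × 0.5 = 0.00 DD.
Per 24 h: 3.60 DD/day.
Duration = 120 / 3.60 = 33.333 ≈ 33.3 days.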